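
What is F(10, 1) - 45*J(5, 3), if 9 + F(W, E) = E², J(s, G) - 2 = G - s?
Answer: -8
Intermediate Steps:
J(s, G) = 2 + G - s (J(s, G) = 2 + (G - s) = 2 + G - s)
F(W, E) = -9 + E²
F(10, 1) - 45*J(5, 3) = (-9 + 1²) - 45*(2 + 3 - 1*5) = (-9 + 1) - 45*(2 + 3 - 5) = -8 - 45*0 = -8 + 0 = -8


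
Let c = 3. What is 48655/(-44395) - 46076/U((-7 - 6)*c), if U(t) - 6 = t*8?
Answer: 203065559/1358487 ≈ 149.48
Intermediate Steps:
U(t) = 6 + 8*t (U(t) = 6 + t*8 = 6 + 8*t)
48655/(-44395) - 46076/U((-7 - 6)*c) = 48655/(-44395) - 46076/(6 + 8*((-7 - 6)*3)) = 48655*(-1/44395) - 46076/(6 + 8*(-13*3)) = -9731/8879 - 46076/(6 + 8*(-39)) = -9731/8879 - 46076/(6 - 312) = -9731/8879 - 46076/(-306) = -9731/8879 - 46076*(-1/306) = -9731/8879 + 23038/153 = 203065559/1358487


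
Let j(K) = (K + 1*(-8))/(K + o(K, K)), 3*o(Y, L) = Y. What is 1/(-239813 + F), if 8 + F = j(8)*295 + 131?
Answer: -1/239690 ≈ -4.1721e-6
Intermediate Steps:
o(Y, L) = Y/3
j(K) = 3*(-8 + K)/(4*K) (j(K) = (K + 1*(-8))/(K + K/3) = (K - 8)/((4*K/3)) = (-8 + K)*(3/(4*K)) = 3*(-8 + K)/(4*K))
F = 123 (F = -8 + ((¾ - 6/8)*295 + 131) = -8 + ((¾ - 6*⅛)*295 + 131) = -8 + ((¾ - ¾)*295 + 131) = -8 + (0*295 + 131) = -8 + (0 + 131) = -8 + 131 = 123)
1/(-239813 + F) = 1/(-239813 + 123) = 1/(-239690) = -1/239690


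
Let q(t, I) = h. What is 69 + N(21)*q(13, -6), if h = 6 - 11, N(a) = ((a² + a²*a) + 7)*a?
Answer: -1019376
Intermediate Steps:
N(a) = a*(7 + a² + a³) (N(a) = ((a² + a³) + 7)*a = (7 + a² + a³)*a = a*(7 + a² + a³))
h = -5
q(t, I) = -5
69 + N(21)*q(13, -6) = 69 + (21*(7 + 21² + 21³))*(-5) = 69 + (21*(7 + 441 + 9261))*(-5) = 69 + (21*9709)*(-5) = 69 + 203889*(-5) = 69 - 1019445 = -1019376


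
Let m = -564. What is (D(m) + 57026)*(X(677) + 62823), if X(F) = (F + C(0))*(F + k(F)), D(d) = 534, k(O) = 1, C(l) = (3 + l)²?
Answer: 30387708360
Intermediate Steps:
X(F) = (1 + F)*(9 + F) (X(F) = (F + (3 + 0)²)*(F + 1) = (F + 3²)*(1 + F) = (F + 9)*(1 + F) = (9 + F)*(1 + F) = (1 + F)*(9 + F))
(D(m) + 57026)*(X(677) + 62823) = (534 + 57026)*((9 + 677² + 10*677) + 62823) = 57560*((9 + 458329 + 6770) + 62823) = 57560*(465108 + 62823) = 57560*527931 = 30387708360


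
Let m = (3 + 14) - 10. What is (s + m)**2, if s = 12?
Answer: 361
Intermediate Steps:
m = 7 (m = 17 - 10 = 7)
(s + m)**2 = (12 + 7)**2 = 19**2 = 361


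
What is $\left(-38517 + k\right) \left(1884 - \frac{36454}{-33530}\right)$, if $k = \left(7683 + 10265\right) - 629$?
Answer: $- \frac{669930717426}{16765} \approx -3.996 \cdot 10^{7}$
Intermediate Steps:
$k = 17319$ ($k = 17948 - 629 = 17319$)
$\left(-38517 + k\right) \left(1884 - \frac{36454}{-33530}\right) = \left(-38517 + 17319\right) \left(1884 - \frac{36454}{-33530}\right) = - 21198 \left(1884 - - \frac{18227}{16765}\right) = - 21198 \left(1884 + \frac{18227}{16765}\right) = \left(-21198\right) \frac{31603487}{16765} = - \frac{669930717426}{16765}$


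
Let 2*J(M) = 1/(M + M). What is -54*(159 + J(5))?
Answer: -85887/10 ≈ -8588.7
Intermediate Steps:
J(M) = 1/(4*M) (J(M) = 1/(2*(M + M)) = 1/(2*((2*M))) = (1/(2*M))/2 = 1/(4*M))
-54*(159 + J(5)) = -54*(159 + (¼)/5) = -54*(159 + (¼)*(⅕)) = -54*(159 + 1/20) = -54*3181/20 = -85887/10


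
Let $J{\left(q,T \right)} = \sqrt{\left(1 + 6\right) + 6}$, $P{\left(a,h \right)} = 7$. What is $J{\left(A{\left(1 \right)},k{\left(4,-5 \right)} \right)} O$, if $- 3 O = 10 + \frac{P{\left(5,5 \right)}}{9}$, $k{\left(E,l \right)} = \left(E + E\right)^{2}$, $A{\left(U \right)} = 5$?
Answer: $- \frac{97 \sqrt{13}}{27} \approx -12.953$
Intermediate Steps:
$k{\left(E,l \right)} = 4 E^{2}$ ($k{\left(E,l \right)} = \left(2 E\right)^{2} = 4 E^{2}$)
$J{\left(q,T \right)} = \sqrt{13}$ ($J{\left(q,T \right)} = \sqrt{7 + 6} = \sqrt{13}$)
$O = - \frac{97}{27}$ ($O = - \frac{10 + \frac{1}{9} \cdot 7}{3} = - \frac{10 + \frac{7}{9}}{3} = \left(- \frac{1}{3}\right) \frac{97}{9} = - \frac{97}{27} \approx -3.5926$)
$J{\left(A{\left(1 \right)},k{\left(4,-5 \right)} \right)} O = \sqrt{13} \left(- \frac{97}{27}\right) = - \frac{97 \sqrt{13}}{27}$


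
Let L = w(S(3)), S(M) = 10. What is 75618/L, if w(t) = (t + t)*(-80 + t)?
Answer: -37809/700 ≈ -54.013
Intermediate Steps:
w(t) = 2*t*(-80 + t) (w(t) = (2*t)*(-80 + t) = 2*t*(-80 + t))
L = -1400 (L = 2*10*(-80 + 10) = 2*10*(-70) = -1400)
75618/L = 75618/(-1400) = 75618*(-1/1400) = -37809/700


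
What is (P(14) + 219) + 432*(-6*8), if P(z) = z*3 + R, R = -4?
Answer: -20479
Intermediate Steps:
P(z) = -4 + 3*z (P(z) = z*3 - 4 = 3*z - 4 = -4 + 3*z)
(P(14) + 219) + 432*(-6*8) = ((-4 + 3*14) + 219) + 432*(-6*8) = ((-4 + 42) + 219) + 432*(-48) = (38 + 219) - 20736 = 257 - 20736 = -20479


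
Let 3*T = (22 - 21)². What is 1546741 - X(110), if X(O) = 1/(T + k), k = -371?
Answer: 1719975995/1112 ≈ 1.5467e+6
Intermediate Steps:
T = ⅓ (T = (22 - 21)²/3 = (⅓)*1² = (⅓)*1 = ⅓ ≈ 0.33333)
X(O) = -3/1112 (X(O) = 1/(⅓ - 371) = 1/(-1112/3) = -3/1112)
1546741 - X(110) = 1546741 - 1*(-3/1112) = 1546741 + 3/1112 = 1719975995/1112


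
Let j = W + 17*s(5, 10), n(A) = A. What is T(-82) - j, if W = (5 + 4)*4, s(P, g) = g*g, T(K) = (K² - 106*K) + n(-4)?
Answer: 13676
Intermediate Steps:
T(K) = -4 + K² - 106*K (T(K) = (K² - 106*K) - 4 = -4 + K² - 106*K)
s(P, g) = g²
W = 36 (W = 9*4 = 36)
j = 1736 (j = 36 + 17*10² = 36 + 17*100 = 36 + 1700 = 1736)
T(-82) - j = (-4 + (-82)² - 106*(-82)) - 1*1736 = (-4 + 6724 + 8692) - 1736 = 15412 - 1736 = 13676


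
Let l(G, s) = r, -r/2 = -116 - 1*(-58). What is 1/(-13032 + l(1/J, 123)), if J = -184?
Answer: -1/12916 ≈ -7.7423e-5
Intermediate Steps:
r = 116 (r = -2*(-116 - 1*(-58)) = -2*(-116 + 58) = -2*(-58) = 116)
l(G, s) = 116
1/(-13032 + l(1/J, 123)) = 1/(-13032 + 116) = 1/(-12916) = -1/12916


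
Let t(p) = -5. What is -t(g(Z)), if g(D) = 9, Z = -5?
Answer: 5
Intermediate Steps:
-t(g(Z)) = -1*(-5) = 5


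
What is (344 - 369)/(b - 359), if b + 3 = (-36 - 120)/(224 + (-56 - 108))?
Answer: 125/1823 ≈ 0.068568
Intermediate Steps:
b = -28/5 (b = -3 + (-36 - 120)/(224 + (-56 - 108)) = -3 - 156/(224 - 164) = -3 - 156/60 = -3 - 156*1/60 = -3 - 13/5 = -28/5 ≈ -5.6000)
(344 - 369)/(b - 359) = (344 - 369)/(-28/5 - 359) = -25/(-1823/5) = -25*(-5/1823) = 125/1823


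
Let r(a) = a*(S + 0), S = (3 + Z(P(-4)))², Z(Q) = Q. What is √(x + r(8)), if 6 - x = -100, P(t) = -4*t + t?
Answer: √1906 ≈ 43.658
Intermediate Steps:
P(t) = -3*t
x = 106 (x = 6 - 1*(-100) = 6 + 100 = 106)
S = 225 (S = (3 - 3*(-4))² = (3 + 12)² = 15² = 225)
r(a) = 225*a (r(a) = a*(225 + 0) = a*225 = 225*a)
√(x + r(8)) = √(106 + 225*8) = √(106 + 1800) = √1906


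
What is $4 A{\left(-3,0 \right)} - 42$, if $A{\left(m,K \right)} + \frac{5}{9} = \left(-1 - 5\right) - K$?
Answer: $- \frac{614}{9} \approx -68.222$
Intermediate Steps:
$A{\left(m,K \right)} = - \frac{59}{9} - K$ ($A{\left(m,K \right)} = - \frac{5}{9} - \left(6 + K\right) = - \frac{59}{9} - K$)
$4 A{\left(-3,0 \right)} - 42 = 4 \left(- \frac{59}{9} - 0\right) - 42 = 4 \left(- \frac{59}{9} + 0\right) - 42 = 4 \left(- \frac{59}{9}\right) - 42 = - \frac{236}{9} - 42 = - \frac{614}{9}$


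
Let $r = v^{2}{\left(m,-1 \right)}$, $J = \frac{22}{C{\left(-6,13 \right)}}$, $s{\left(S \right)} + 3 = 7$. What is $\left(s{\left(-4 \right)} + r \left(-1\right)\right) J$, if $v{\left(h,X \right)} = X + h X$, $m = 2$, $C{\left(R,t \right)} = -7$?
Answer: $\frac{110}{7} \approx 15.714$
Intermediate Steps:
$s{\left(S \right)} = 4$ ($s{\left(S \right)} = -3 + 7 = 4$)
$J = - \frac{22}{7}$ ($J = \frac{22}{-7} = 22 \left(- \frac{1}{7}\right) = - \frac{22}{7} \approx -3.1429$)
$v{\left(h,X \right)} = X + X h$
$r = 9$ ($r = \left(- (1 + 2)\right)^{2} = \left(\left(-1\right) 3\right)^{2} = \left(-3\right)^{2} = 9$)
$\left(s{\left(-4 \right)} + r \left(-1\right)\right) J = \left(4 + 9 \left(-1\right)\right) \left(- \frac{22}{7}\right) = \left(4 - 9\right) \left(- \frac{22}{7}\right) = \left(-5\right) \left(- \frac{22}{7}\right) = \frac{110}{7}$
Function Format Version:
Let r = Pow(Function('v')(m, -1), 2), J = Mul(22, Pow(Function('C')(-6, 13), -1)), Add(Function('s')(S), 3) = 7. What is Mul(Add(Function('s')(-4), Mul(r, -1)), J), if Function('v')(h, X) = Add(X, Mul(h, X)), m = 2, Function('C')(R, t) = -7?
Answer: Rational(110, 7) ≈ 15.714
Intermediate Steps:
Function('s')(S) = 4 (Function('s')(S) = Add(-3, 7) = 4)
J = Rational(-22, 7) (J = Mul(22, Pow(-7, -1)) = Mul(22, Rational(-1, 7)) = Rational(-22, 7) ≈ -3.1429)
Function('v')(h, X) = Add(X, Mul(X, h))
r = 9 (r = Pow(Mul(-1, Add(1, 2)), 2) = Pow(Mul(-1, 3), 2) = Pow(-3, 2) = 9)
Mul(Add(Function('s')(-4), Mul(r, -1)), J) = Mul(Add(4, Mul(9, -1)), Rational(-22, 7)) = Mul(Add(4, -9), Rational(-22, 7)) = Mul(-5, Rational(-22, 7)) = Rational(110, 7)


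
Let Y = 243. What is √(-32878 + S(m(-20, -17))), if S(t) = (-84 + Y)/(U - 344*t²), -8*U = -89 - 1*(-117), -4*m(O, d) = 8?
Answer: 8*I*√3910482445/2759 ≈ 181.32*I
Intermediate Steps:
m(O, d) = -2 (m(O, d) = -¼*8 = -2)
U = -7/2 (U = -(-89 - 1*(-117))/8 = -(-89 + 117)/8 = -⅛*28 = -7/2 ≈ -3.5000)
S(t) = 159/(-7/2 - 344*t²) (S(t) = (-84 + 243)/(-7/2 - 344*t²) = 159/(-7/2 - 344*t²))
√(-32878 + S(m(-20, -17))) = √(-32878 - 318/(7 + 688*(-2)²)) = √(-32878 - 318/(7 + 688*4)) = √(-32878 - 318/(7 + 2752)) = √(-32878 - 318/2759) = √(-90710720/2759) = 8*I*√3910482445/2759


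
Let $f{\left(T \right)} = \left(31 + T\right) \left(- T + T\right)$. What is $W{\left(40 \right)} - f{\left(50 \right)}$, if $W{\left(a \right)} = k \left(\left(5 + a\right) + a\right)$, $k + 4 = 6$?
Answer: $170$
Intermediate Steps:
$k = 2$ ($k = -4 + 6 = 2$)
$W{\left(a \right)} = 10 + 4 a$ ($W{\left(a \right)} = 2 \left(\left(5 + a\right) + a\right) = 2 \left(5 + 2 a\right) = 10 + 4 a$)
$f{\left(T \right)} = 0$ ($f{\left(T \right)} = \left(31 + T\right) 0 = 0$)
$W{\left(40 \right)} - f{\left(50 \right)} = \left(10 + 4 \cdot 40\right) - 0 = \left(10 + 160\right) + 0 = 170 + 0 = 170$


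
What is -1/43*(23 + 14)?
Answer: -37/43 ≈ -0.86047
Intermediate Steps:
-1/43*(23 + 14) = -(1/43)*1*37 = -37/43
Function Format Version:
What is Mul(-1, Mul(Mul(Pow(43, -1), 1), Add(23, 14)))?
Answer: Rational(-37, 43) ≈ -0.86047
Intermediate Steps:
Mul(-1, Mul(Mul(Pow(43, -1), 1), Add(23, 14))) = Mul(-1, Mul(Mul(Rational(1, 43), 1), 37)) = Mul(-1, Mul(Rational(1, 43), 37)) = Mul(-1, Rational(37, 43)) = Rational(-37, 43)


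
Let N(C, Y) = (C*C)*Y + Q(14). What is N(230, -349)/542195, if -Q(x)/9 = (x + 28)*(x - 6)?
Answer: -18465124/542195 ≈ -34.056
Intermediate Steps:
Q(x) = -9*(-6 + x)*(28 + x) (Q(x) = -9*(x + 28)*(x - 6) = -9*(28 + x)*(-6 + x) = -9*(-6 + x)*(28 + x))
N(C, Y) = -3024 + Y*C**2 (N(C, Y) = (C*C)*Y + (1512 - 198*14 - 9*14**2) = C**2*Y + (1512 - 2772 - 9*196) = Y*C**2 + (1512 - 2772 - 1764) = Y*C**2 - 3024 = -3024 + Y*C**2)
N(230, -349)/542195 = (-3024 - 349*230**2)/542195 = (-3024 - 349*52900)*(1/542195) = (-3024 - 18462100)*(1/542195) = -18465124*1/542195 = -18465124/542195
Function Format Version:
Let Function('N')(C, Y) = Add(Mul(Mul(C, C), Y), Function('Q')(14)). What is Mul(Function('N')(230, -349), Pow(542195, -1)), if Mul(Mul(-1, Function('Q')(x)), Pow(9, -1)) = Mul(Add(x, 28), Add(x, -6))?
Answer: Rational(-18465124, 542195) ≈ -34.056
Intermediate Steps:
Function('Q')(x) = Mul(-9, Add(-6, x), Add(28, x)) (Function('Q')(x) = Mul(-9, Mul(Add(x, 28), Add(x, -6))) = Mul(-9, Mul(Add(28, x), Add(-6, x))) = Mul(-9, Mul(Add(-6, x), Add(28, x))) = Mul(-9, Add(-6, x), Add(28, x)))
Function('N')(C, Y) = Add(-3024, Mul(Y, Pow(C, 2))) (Function('N')(C, Y) = Add(Mul(Mul(C, C), Y), Add(1512, Mul(-198, 14), Mul(-9, Pow(14, 2)))) = Add(Mul(Pow(C, 2), Y), Add(1512, -2772, Mul(-9, 196))) = Add(Mul(Y, Pow(C, 2)), Add(1512, -2772, -1764)) = Add(Mul(Y, Pow(C, 2)), -3024) = Add(-3024, Mul(Y, Pow(C, 2))))
Mul(Function('N')(230, -349), Pow(542195, -1)) = Mul(Add(-3024, Mul(-349, Pow(230, 2))), Pow(542195, -1)) = Mul(Add(-3024, Mul(-349, 52900)), Rational(1, 542195)) = Mul(Add(-3024, -18462100), Rational(1, 542195)) = Mul(-18465124, Rational(1, 542195)) = Rational(-18465124, 542195)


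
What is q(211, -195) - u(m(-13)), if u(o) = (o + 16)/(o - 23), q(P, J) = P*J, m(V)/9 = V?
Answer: -5760401/140 ≈ -41146.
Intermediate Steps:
m(V) = 9*V
q(P, J) = J*P
u(o) = (16 + o)/(-23 + o)
q(211, -195) - u(m(-13)) = -195*211 - (16 + 9*(-13))/(-23 + 9*(-13)) = -41145 - (16 - 117)/(-23 - 117) = -41145 - (-101)/(-140) = -41145 - (-1)*(-101)/140 = -41145 - 1*101/140 = -41145 - 101/140 = -5760401/140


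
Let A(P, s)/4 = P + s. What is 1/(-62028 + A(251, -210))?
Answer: -1/61864 ≈ -1.6165e-5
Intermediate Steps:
A(P, s) = 4*P + 4*s (A(P, s) = 4*(P + s) = 4*P + 4*s)
1/(-62028 + A(251, -210)) = 1/(-62028 + (4*251 + 4*(-210))) = 1/(-62028 + (1004 - 840)) = 1/(-62028 + 164) = 1/(-61864) = -1/61864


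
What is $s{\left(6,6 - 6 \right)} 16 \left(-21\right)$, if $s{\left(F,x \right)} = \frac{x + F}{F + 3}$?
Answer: $-224$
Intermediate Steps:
$s{\left(F,x \right)} = \frac{F + x}{3 + F}$
$s{\left(6,6 - 6 \right)} 16 \left(-21\right) = \frac{6 + \left(6 - 6\right)}{3 + 6} \cdot 16 \left(-21\right) = \frac{6 + \left(6 - 6\right)}{9} \cdot 16 \left(-21\right) = \frac{6 + 0}{9} \cdot 16 \left(-21\right) = \frac{1}{9} \cdot 6 \cdot 16 \left(-21\right) = \frac{2}{3} \cdot 16 \left(-21\right) = \frac{32}{3} \left(-21\right) = -224$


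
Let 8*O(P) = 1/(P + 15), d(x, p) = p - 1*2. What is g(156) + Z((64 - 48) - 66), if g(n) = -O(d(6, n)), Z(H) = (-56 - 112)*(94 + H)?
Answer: -9993985/1352 ≈ -7392.0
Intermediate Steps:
d(x, p) = -2 + p (d(x, p) = p - 2 = -2 + p)
Z(H) = -15792 - 168*H (Z(H) = -168*(94 + H) = -15792 - 168*H)
O(P) = 1/(8*(15 + P)) (O(P) = 1/(8*(P + 15)) = 1/(8*(15 + P)))
g(n) = -1/(8*(13 + n)) (g(n) = -1/(8*(15 + (-2 + n))) = -1/(8*(13 + n)))
g(156) + Z((64 - 48) - 66) = -1/(104 + 8*156) + (-15792 - 168*((64 - 48) - 66)) = -1/(104 + 1248) + (-15792 - 168*(16 - 66)) = -1/1352 + (-15792 - 168*(-50)) = -1*1/1352 + (-15792 + 8400) = -1/1352 - 7392 = -9993985/1352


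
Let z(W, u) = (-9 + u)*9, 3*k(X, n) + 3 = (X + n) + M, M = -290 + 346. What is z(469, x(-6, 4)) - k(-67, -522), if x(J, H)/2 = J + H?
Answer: 185/3 ≈ 61.667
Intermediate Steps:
M = 56
k(X, n) = 53/3 + X/3 + n/3 (k(X, n) = -1 + ((X + n) + 56)/3 = -1 + (56 + X + n)/3 = -1 + (56/3 + X/3 + n/3) = 53/3 + X/3 + n/3)
x(J, H) = 2*H + 2*J (x(J, H) = 2*(J + H) = 2*(H + J) = 2*H + 2*J)
z(W, u) = -81 + 9*u
z(469, x(-6, 4)) - k(-67, -522) = (-81 + 9*(2*4 + 2*(-6))) - (53/3 + (1/3)*(-67) + (1/3)*(-522)) = (-81 + 9*(8 - 12)) - (53/3 - 67/3 - 174) = (-81 + 9*(-4)) - 1*(-536/3) = (-81 - 36) + 536/3 = -117 + 536/3 = 185/3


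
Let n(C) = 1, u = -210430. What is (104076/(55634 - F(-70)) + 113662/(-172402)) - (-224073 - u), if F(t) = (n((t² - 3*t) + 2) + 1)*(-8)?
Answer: 1558391626978/114216325 ≈ 13644.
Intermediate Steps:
F(t) = -16 (F(t) = (1 + 1)*(-8) = 2*(-8) = -16)
(104076/(55634 - F(-70)) + 113662/(-172402)) - (-224073 - u) = (104076/(55634 - 1*(-16)) + 113662/(-172402)) - (-224073 - 1*(-210430)) = (104076/(55634 + 16) + 113662*(-1/172402)) - (-224073 + 210430) = (104076/55650 - 56831/86201) - 1*(-13643) = (104076*(1/55650) - 56831/86201) + 13643 = (2478/1325 - 56831/86201) + 13643 = 138305003/114216325 + 13643 = 1558391626978/114216325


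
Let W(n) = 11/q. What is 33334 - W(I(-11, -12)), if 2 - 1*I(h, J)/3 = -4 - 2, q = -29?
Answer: 966697/29 ≈ 33334.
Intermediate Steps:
I(h, J) = 24 (I(h, J) = 6 - 3*(-4 - 2) = 6 - 3*(-6) = 6 + 18 = 24)
W(n) = -11/29 (W(n) = 11/(-29) = 11*(-1/29) = -11/29)
33334 - W(I(-11, -12)) = 33334 - 1*(-11/29) = 33334 + 11/29 = 966697/29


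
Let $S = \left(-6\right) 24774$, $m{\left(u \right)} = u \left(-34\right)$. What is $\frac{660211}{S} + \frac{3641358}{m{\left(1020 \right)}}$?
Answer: $- \frac{5876688917}{53697645} \approx -109.44$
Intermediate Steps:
$m{\left(u \right)} = - 34 u$
$S = -148644$
$\frac{660211}{S} + \frac{3641358}{m{\left(1020 \right)}} = \frac{660211}{-148644} + \frac{3641358}{\left(-34\right) 1020} = 660211 \left(- \frac{1}{148644}\right) + \frac{3641358}{-34680} = - \frac{660211}{148644} + 3641358 \left(- \frac{1}{34680}\right) = - \frac{660211}{148644} - \frac{606893}{5780} = - \frac{5876688917}{53697645}$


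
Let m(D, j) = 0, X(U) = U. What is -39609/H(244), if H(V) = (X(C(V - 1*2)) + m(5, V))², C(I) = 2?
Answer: -39609/4 ≈ -9902.3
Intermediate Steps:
H(V) = 4 (H(V) = (2 + 0)² = 2² = 4)
-39609/H(244) = -39609/4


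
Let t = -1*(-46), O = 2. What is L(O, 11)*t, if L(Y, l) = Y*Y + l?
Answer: 690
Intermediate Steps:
t = 46
L(Y, l) = l + Y² (L(Y, l) = Y² + l = l + Y²)
L(O, 11)*t = (11 + 2²)*46 = (11 + 4)*46 = 15*46 = 690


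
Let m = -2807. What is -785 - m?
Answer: 2022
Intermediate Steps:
-785 - m = -785 - 1*(-2807) = -785 + 2807 = 2022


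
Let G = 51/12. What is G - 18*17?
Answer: -1207/4 ≈ -301.75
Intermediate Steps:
G = 17/4 (G = 51*(1/12) = 17/4 ≈ 4.2500)
G - 18*17 = 17/4 - 18*17 = 17/4 - 306 = -1207/4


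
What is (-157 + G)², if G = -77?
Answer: 54756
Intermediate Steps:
(-157 + G)² = (-157 - 77)² = (-234)² = 54756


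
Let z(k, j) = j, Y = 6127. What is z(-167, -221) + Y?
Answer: 5906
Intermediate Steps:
z(-167, -221) + Y = -221 + 6127 = 5906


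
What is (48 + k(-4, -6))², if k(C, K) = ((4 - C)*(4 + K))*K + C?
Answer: 19600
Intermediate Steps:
k(C, K) = C + K*(4 + K)*(4 - C) (k(C, K) = ((4 + K)*(4 - C))*K + C = K*(4 + K)*(4 - C) + C = C + K*(4 + K)*(4 - C))
(48 + k(-4, -6))² = (48 + (-4 + 4*(-6)² + 16*(-6) - 1*(-4)*(-6)² - 4*(-4)*(-6)))² = (48 + (-4 + 4*36 - 96 - 1*(-4)*36 - 96))² = (48 + (-4 + 144 - 96 + 144 - 96))² = (48 + 92)² = 140² = 19600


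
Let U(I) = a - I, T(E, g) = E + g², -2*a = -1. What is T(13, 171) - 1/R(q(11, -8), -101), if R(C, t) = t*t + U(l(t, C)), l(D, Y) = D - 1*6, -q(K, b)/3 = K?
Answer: 603129716/20617 ≈ 29254.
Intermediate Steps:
a = ½ (a = -½*(-1) = ½ ≈ 0.50000)
q(K, b) = -3*K
l(D, Y) = -6 + D (l(D, Y) = D - 6 = -6 + D)
U(I) = ½ - I
R(C, t) = 13/2 + t² - t (R(C, t) = t*t + (½ - (-6 + t)) = t² + (½ + (6 - t)) = t² + (13/2 - t) = 13/2 + t² - t)
T(13, 171) - 1/R(q(11, -8), -101) = (13 + 171²) - 1/(13/2 + (-101)² - 1*(-101)) = (13 + 29241) - 1/(13/2 + 10201 + 101) = 29254 - 1/20617/2 = 29254 - 1*2/20617 = 29254 - 2/20617 = 603129716/20617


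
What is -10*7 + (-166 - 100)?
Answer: -336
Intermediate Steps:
-10*7 + (-166 - 100) = -70 - 266 = -336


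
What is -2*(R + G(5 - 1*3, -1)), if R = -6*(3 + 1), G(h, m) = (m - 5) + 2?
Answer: 56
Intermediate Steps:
G(h, m) = -3 + m (G(h, m) = (-5 + m) + 2 = -3 + m)
R = -24 (R = -6*4 = -24)
-2*(R + G(5 - 1*3, -1)) = -2*(-24 + (-3 - 1)) = -2*(-24 - 4) = -2*(-28) = 56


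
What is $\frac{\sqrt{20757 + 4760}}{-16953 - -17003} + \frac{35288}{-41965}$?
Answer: $- \frac{3208}{3815} + \frac{\sqrt{25517}}{50} \approx 2.3539$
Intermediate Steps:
$\frac{\sqrt{20757 + 4760}}{-16953 - -17003} + \frac{35288}{-41965} = \frac{\sqrt{25517}}{-16953 + 17003} + 35288 \left(- \frac{1}{41965}\right) = \frac{\sqrt{25517}}{50} - \frac{3208}{3815} = - \frac{3208}{3815} + \frac{\sqrt{25517}}{50}$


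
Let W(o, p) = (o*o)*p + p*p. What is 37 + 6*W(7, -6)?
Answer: -1511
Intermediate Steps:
W(o, p) = p**2 + p*o**2 (W(o, p) = o**2*p + p**2 = p*o**2 + p**2 = p**2 + p*o**2)
37 + 6*W(7, -6) = 37 + 6*(-6*(-6 + 7**2)) = 37 + 6*(-6*(-6 + 49)) = 37 + 6*(-6*43) = 37 + 6*(-258) = 37 - 1548 = -1511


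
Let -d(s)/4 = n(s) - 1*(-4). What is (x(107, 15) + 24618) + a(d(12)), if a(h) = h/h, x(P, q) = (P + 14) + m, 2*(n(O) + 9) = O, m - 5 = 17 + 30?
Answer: 24792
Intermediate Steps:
m = 52 (m = 5 + (17 + 30) = 5 + 47 = 52)
n(O) = -9 + O/2
d(s) = 20 - 2*s (d(s) = -4*((-9 + s/2) - 1*(-4)) = -4*((-9 + s/2) + 4) = -4*(-5 + s/2) = 20 - 2*s)
x(P, q) = 66 + P (x(P, q) = (P + 14) + 52 = (14 + P) + 52 = 66 + P)
a(h) = 1
(x(107, 15) + 24618) + a(d(12)) = ((66 + 107) + 24618) + 1 = (173 + 24618) + 1 = 24791 + 1 = 24792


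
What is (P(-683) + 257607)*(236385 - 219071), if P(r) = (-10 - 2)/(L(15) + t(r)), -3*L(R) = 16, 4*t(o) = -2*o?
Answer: 8996237478558/2017 ≈ 4.4602e+9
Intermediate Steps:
t(o) = -o/2 (t(o) = (-2*o)/4 = -o/2)
L(R) = -16/3 (L(R) = -⅓*16 = -16/3)
P(r) = -12/(-16/3 - r/2) (P(r) = (-10 - 2)/(-16/3 - r/2) = -12/(-16/3 - r/2))
(P(-683) + 257607)*(236385 - 219071) = (72/(32 + 3*(-683)) + 257607)*(236385 - 219071) = (72/(32 - 2049) + 257607)*17314 = (72/(-2017) + 257607)*17314 = (72*(-1/2017) + 257607)*17314 = (-72/2017 + 257607)*17314 = (519593247/2017)*17314 = 8996237478558/2017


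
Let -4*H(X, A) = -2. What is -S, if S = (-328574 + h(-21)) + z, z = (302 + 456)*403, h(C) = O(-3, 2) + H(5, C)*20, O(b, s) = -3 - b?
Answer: 23090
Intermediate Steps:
H(X, A) = ½ (H(X, A) = -¼*(-2) = ½)
h(C) = 10 (h(C) = (-3 - 1*(-3)) + (½)*20 = (-3 + 3) + 10 = 0 + 10 = 10)
z = 305474 (z = 758*403 = 305474)
S = -23090 (S = (-328574 + 10) + 305474 = -328564 + 305474 = -23090)
-S = -1*(-23090) = 23090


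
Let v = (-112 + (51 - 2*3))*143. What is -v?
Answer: 9581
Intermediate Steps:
v = -9581 (v = (-112 + (51 - 6))*143 = (-112 + 45)*143 = -67*143 = -9581)
-v = -1*(-9581) = 9581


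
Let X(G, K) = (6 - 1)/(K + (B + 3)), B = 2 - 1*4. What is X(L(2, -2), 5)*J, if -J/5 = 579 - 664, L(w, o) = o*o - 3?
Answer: 2125/6 ≈ 354.17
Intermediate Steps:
B = -2 (B = 2 - 4 = -2)
L(w, o) = -3 + o² (L(w, o) = o² - 3 = -3 + o²)
X(G, K) = 5/(1 + K) (X(G, K) = (6 - 1)/(K + (-2 + 3)) = 5/(K + 1) = 5/(1 + K))
J = 425 (J = -5*(579 - 664) = -5*(-85) = 425)
X(L(2, -2), 5)*J = (5/(1 + 5))*425 = (5/6)*425 = (5*(⅙))*425 = (⅚)*425 = 2125/6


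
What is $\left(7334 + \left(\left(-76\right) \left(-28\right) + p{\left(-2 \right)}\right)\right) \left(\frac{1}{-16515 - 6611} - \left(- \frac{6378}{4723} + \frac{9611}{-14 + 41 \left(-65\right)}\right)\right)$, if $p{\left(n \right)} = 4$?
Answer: $\frac{6838646850199409}{146305679271} \approx 46742.0$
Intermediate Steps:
$\left(7334 + \left(\left(-76\right) \left(-28\right) + p{\left(-2 \right)}\right)\right) \left(\frac{1}{-16515 - 6611} - \left(- \frac{6378}{4723} + \frac{9611}{-14 + 41 \left(-65\right)}\right)\right) = \left(7334 + \left(\left(-76\right) \left(-28\right) + 4\right)\right) \left(\frac{1}{-16515 - 6611} - \left(- \frac{6378}{4723} + \frac{9611}{-14 + 41 \left(-65\right)}\right)\right) = \left(7334 + \left(2128 + 4\right)\right) \left(\frac{1}{-23126} - \left(- \frac{6378}{4723} + \frac{9611}{-14 - 2665}\right)\right) = \left(7334 + 2132\right) \left(- \frac{1}{23126} - \left(- \frac{6378}{4723} + \frac{9611}{-2679}\right)\right) = 9466 \left(- \frac{1}{23126} + \left(\left(-9611\right) \left(- \frac{1}{2679}\right) + \frac{6378}{4723}\right)\right) = 9466 \left(- \frac{1}{23126} + \left(\frac{9611}{2679} + \frac{6378}{4723}\right)\right) = 9466 \left(- \frac{1}{23126} + \frac{62479415}{12652917}\right) = 9466 \cdot \frac{1444886298373}{292611358542} = \frac{6838646850199409}{146305679271}$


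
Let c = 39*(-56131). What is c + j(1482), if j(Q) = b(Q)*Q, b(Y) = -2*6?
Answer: -2206893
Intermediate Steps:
b(Y) = -12
c = -2189109
j(Q) = -12*Q
c + j(1482) = -2189109 - 12*1482 = -2189109 - 17784 = -2206893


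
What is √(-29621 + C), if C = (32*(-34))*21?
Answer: I*√52469 ≈ 229.06*I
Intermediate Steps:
C = -22848 (C = -1088*21 = -22848)
√(-29621 + C) = √(-29621 - 22848) = √(-52469) = I*√52469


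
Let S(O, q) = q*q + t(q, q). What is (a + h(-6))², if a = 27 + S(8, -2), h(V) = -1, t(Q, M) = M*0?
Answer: 900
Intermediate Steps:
t(Q, M) = 0
S(O, q) = q² (S(O, q) = q*q + 0 = q² + 0 = q²)
a = 31 (a = 27 + (-2)² = 27 + 4 = 31)
(a + h(-6))² = (31 - 1)² = 30² = 900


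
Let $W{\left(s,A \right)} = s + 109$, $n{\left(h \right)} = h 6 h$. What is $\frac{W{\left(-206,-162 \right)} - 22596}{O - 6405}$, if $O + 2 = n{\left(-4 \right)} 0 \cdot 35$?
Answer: $\frac{22693}{6407} \approx 3.5419$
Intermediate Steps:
$n{\left(h \right)} = 6 h^{2}$ ($n{\left(h \right)} = 6 h h = 6 h^{2}$)
$O = -2$ ($O = -2 + 6 \left(-4\right)^{2} \cdot 0 \cdot 35 = -2 + 6 \cdot 16 \cdot 0 \cdot 35 = -2 + 96 \cdot 0 \cdot 35 = -2 + 0 \cdot 35 = -2 + 0 = -2$)
$W{\left(s,A \right)} = 109 + s$
$\frac{W{\left(-206,-162 \right)} - 22596}{O - 6405} = \frac{\left(109 - 206\right) - 22596}{-2 - 6405} = \frac{-97 - 22596}{-6407} = \left(-22693\right) \left(- \frac{1}{6407}\right) = \frac{22693}{6407}$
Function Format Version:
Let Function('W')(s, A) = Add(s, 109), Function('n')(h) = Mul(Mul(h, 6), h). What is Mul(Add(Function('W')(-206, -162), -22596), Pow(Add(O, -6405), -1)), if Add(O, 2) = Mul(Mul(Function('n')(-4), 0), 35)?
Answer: Rational(22693, 6407) ≈ 3.5419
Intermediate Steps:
Function('n')(h) = Mul(6, Pow(h, 2)) (Function('n')(h) = Mul(Mul(6, h), h) = Mul(6, Pow(h, 2)))
O = -2 (O = Add(-2, Mul(Mul(Mul(6, Pow(-4, 2)), 0), 35)) = Add(-2, Mul(Mul(Mul(6, 16), 0), 35)) = Add(-2, Mul(Mul(96, 0), 35)) = Add(-2, Mul(0, 35)) = Add(-2, 0) = -2)
Function('W')(s, A) = Add(109, s)
Mul(Add(Function('W')(-206, -162), -22596), Pow(Add(O, -6405), -1)) = Mul(Add(Add(109, -206), -22596), Pow(Add(-2, -6405), -1)) = Mul(Add(-97, -22596), Pow(-6407, -1)) = Mul(-22693, Rational(-1, 6407)) = Rational(22693, 6407)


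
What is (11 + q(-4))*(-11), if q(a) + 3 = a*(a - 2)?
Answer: -352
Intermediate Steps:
q(a) = -3 + a*(-2 + a) (q(a) = -3 + a*(a - 2) = -3 + a*(-2 + a))
(11 + q(-4))*(-11) = (11 + (-3 + (-4)² - 2*(-4)))*(-11) = (11 + (-3 + 16 + 8))*(-11) = (11 + 21)*(-11) = 32*(-11) = -352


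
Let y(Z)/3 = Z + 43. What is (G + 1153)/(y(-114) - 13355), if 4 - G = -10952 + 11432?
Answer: -677/13568 ≈ -0.049897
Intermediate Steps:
G = -476 (G = 4 - (-10952 + 11432) = 4 - 1*480 = 4 - 480 = -476)
y(Z) = 129 + 3*Z (y(Z) = 3*(Z + 43) = 3*(43 + Z) = 129 + 3*Z)
(G + 1153)/(y(-114) - 13355) = (-476 + 1153)/((129 + 3*(-114)) - 13355) = 677/((129 - 342) - 13355) = 677/(-213 - 13355) = 677/(-13568) = 677*(-1/13568) = -677/13568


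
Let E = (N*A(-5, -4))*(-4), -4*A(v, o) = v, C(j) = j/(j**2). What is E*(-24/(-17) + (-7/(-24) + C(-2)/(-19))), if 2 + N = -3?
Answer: 335225/7752 ≈ 43.244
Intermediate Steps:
N = -5 (N = -2 - 3 = -5)
C(j) = 1/j (C(j) = j/j**2 = 1/j)
A(v, o) = -v/4
E = 25 (E = -(-5)*(-5)/4*(-4) = -5*5/4*(-4) = -25/4*(-4) = 25)
E*(-24/(-17) + (-7/(-24) + C(-2)/(-19))) = 25*(-24/(-17) + (-7/(-24) + 1/(-2*(-19)))) = 25*(-24*(-1/17) + (-7*(-1/24) - 1/2*(-1/19))) = 25*(24/17 + (7/24 + 1/38)) = 25*(24/17 + 145/456) = 25*(13409/7752) = 335225/7752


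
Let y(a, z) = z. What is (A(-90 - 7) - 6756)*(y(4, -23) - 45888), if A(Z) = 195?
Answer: 301222071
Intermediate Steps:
(A(-90 - 7) - 6756)*(y(4, -23) - 45888) = (195 - 6756)*(-23 - 45888) = -6561*(-45911) = 301222071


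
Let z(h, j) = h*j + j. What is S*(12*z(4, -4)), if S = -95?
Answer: 22800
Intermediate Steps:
z(h, j) = j + h*j
S*(12*z(4, -4)) = -1140*(-4*(1 + 4)) = -1140*(-4*5) = -1140*(-20) = -95*(-240) = 22800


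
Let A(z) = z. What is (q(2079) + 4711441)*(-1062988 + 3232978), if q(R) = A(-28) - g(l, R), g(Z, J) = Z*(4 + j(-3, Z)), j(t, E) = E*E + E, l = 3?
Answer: 10223614936350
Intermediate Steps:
j(t, E) = E + E**2 (j(t, E) = E**2 + E = E + E**2)
g(Z, J) = Z*(4 + Z*(1 + Z))
q(R) = -76 (q(R) = -28 - 3*(4 + 3*(1 + 3)) = -28 - 3*(4 + 3*4) = -28 - 3*(4 + 12) = -28 - 3*16 = -28 - 1*48 = -28 - 48 = -76)
(q(2079) + 4711441)*(-1062988 + 3232978) = (-76 + 4711441)*(-1062988 + 3232978) = 4711365*2169990 = 10223614936350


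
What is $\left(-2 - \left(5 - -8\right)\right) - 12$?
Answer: $-27$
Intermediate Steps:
$\left(-2 - \left(5 - -8\right)\right) - 12 = \left(-2 - \left(5 + 8\right)\right) - 12 = \left(-2 - 13\right) - 12 = -15 - 12 = -27$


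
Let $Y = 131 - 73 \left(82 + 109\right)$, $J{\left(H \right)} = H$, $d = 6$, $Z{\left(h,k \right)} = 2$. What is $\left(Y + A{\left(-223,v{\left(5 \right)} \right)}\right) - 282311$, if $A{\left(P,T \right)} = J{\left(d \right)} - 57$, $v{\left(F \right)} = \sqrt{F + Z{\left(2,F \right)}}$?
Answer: $-296174$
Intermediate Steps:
$v{\left(F \right)} = \sqrt{2 + F}$ ($v{\left(F \right)} = \sqrt{F + 2} = \sqrt{2 + F}$)
$A{\left(P,T \right)} = -51$ ($A{\left(P,T \right)} = 6 - 57 = -51$)
$Y = -13812$ ($Y = 131 - 13943 = -13812$)
$\left(Y + A{\left(-223,v{\left(5 \right)} \right)}\right) - 282311 = \left(-13812 - 51\right) - 282311 = -13863 - 282311 = -296174$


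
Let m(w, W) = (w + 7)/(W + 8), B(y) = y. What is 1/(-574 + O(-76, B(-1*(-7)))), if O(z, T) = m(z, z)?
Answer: -68/38963 ≈ -0.0017452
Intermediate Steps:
m(w, W) = (7 + w)/(8 + W)
O(z, T) = (7 + z)/(8 + z)
1/(-574 + O(-76, B(-1*(-7)))) = 1/(-574 + (7 - 76)/(8 - 76)) = 1/(-574 - 69/(-68)) = 1/(-574 - 1/68*(-69)) = 1/(-574 + 69/68) = 1/(-38963/68) = -68/38963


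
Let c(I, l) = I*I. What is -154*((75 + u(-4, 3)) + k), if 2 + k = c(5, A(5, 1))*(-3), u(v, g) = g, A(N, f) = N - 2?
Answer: -154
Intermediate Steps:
A(N, f) = -2 + N
c(I, l) = I²
k = -77 (k = -2 + 5²*(-3) = -2 + 25*(-3) = -2 - 75 = -77)
-154*((75 + u(-4, 3)) + k) = -154*((75 + 3) - 77) = -154*(78 - 77) = -154*1 = -154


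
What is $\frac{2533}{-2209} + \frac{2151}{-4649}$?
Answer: $- \frac{16527476}{10269641} \approx -1.6094$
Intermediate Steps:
$\frac{2533}{-2209} + \frac{2151}{-4649} = 2533 \left(- \frac{1}{2209}\right) + 2151 \left(- \frac{1}{4649}\right) = - \frac{2533}{2209} - \frac{2151}{4649} = - \frac{16527476}{10269641}$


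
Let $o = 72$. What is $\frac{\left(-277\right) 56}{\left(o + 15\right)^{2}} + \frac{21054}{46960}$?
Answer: $- \frac{284542897}{177720120} \approx -1.6011$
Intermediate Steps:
$\frac{\left(-277\right) 56}{\left(o + 15\right)^{2}} + \frac{21054}{46960} = \frac{\left(-277\right) 56}{\left(72 + 15\right)^{2}} + \frac{21054}{46960} = - \frac{15512}{87^{2}} + 21054 \cdot \frac{1}{46960} = - \frac{15512}{7569} + \frac{10527}{23480} = - \frac{284542897}{177720120}$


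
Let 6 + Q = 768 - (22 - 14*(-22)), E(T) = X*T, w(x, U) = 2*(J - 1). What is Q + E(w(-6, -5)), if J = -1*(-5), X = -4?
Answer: 400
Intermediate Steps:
J = 5
w(x, U) = 8 (w(x, U) = 2*(5 - 1) = 2*4 = 8)
E(T) = -4*T
Q = 432 (Q = -6 + (768 - (22 - 14*(-22))) = -6 + (768 - (22 + 308)) = -6 + (768 - 1*330) = -6 + (768 - 330) = -6 + 438 = 432)
Q + E(w(-6, -5)) = 432 - 4*8 = 432 - 32 = 400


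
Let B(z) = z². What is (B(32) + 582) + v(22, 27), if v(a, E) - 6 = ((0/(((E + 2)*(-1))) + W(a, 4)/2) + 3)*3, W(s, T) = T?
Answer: 1627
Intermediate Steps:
v(a, E) = 21 (v(a, E) = 6 + ((0/(((E + 2)*(-1))) + 4/2) + 3)*3 = 6 + ((0/(((2 + E)*(-1))) + 4*(½)) + 3)*3 = 6 + ((0/(-2 - E) + 2) + 3)*3 = 6 + ((0 + 2) + 3)*3 = 6 + (2 + 3)*3 = 6 + 5*3 = 6 + 15 = 21)
(B(32) + 582) + v(22, 27) = (32² + 582) + 21 = (1024 + 582) + 21 = 1606 + 21 = 1627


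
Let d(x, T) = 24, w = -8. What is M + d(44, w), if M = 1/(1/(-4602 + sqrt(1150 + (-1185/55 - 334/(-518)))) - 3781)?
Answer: 2*(-90743*sqrt(8042010) + 208799655*sqrt(28490))/(-7562*sqrt(8042010) + 17400163*sqrt(28490)) ≈ 24.000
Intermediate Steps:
M = 1/(-3781 + 1/(-4602 + 2*sqrt(2291168649)/2849)) (M = 1/(1/(-4602 + sqrt(1150 + (-1185*1/55 - 334*(-1/518)))) - 3781) = 1/(1/(-4602 + sqrt(1150 + (-237/11 + 167/259))) - 3781) = 1/(1/(-4602 + sqrt(1150 - 59546/2849)) - 3781) = 1/(1/(-4602 + sqrt(3216804/2849)) - 3781) = 1/(1/(-4602 + 2*sqrt(2291168649)/2849) - 3781) = 1/(-3781 + 1/(-4602 + 2*sqrt(2291168649)/2849)) ≈ -0.00026448)
M + d(44, w) = 2*(sqrt(8042010) - 2301*sqrt(28490))/(-7562*sqrt(8042010) + 17400163*sqrt(28490)) + 24 = 24 + 2*(sqrt(8042010) - 2301*sqrt(28490))/(-7562*sqrt(8042010) + 17400163*sqrt(28490))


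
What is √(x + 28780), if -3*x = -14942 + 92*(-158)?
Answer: √38606 ≈ 196.48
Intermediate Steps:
x = 9826 (x = -(-14942 + 92*(-158))/3 = -(-14942 - 14536)/3 = -⅓*(-29478) = 9826)
√(x + 28780) = √(9826 + 28780) = √38606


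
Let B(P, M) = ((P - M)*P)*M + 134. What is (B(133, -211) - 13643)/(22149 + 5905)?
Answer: -9667181/28054 ≈ -344.59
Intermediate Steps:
B(P, M) = 134 + M*P*(P - M) (B(P, M) = (P*(P - M))*M + 134 = M*P*(P - M) + 134 = 134 + M*P*(P - M))
(B(133, -211) - 13643)/(22149 + 5905) = ((134 - 211*133² - 1*133*(-211)²) - 13643)/(22149 + 5905) = ((134 - 211*17689 - 1*133*44521) - 13643)/28054 = ((134 - 3732379 - 5921293) - 13643)*(1/28054) = (-9653538 - 13643)*(1/28054) = -9667181*1/28054 = -9667181/28054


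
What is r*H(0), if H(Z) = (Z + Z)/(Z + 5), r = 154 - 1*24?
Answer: 0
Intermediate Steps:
r = 130 (r = 154 - 24 = 130)
H(Z) = 2*Z/(5 + Z) (H(Z) = (2*Z)/(5 + Z) = 2*Z/(5 + Z))
r*H(0) = 130*(2*0/(5 + 0)) = 130*(2*0/5) = 130*(2*0*(⅕)) = 130*0 = 0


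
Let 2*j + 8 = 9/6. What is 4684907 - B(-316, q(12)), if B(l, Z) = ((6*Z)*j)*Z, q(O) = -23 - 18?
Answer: 9435373/2 ≈ 4.7177e+6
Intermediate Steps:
j = -13/4 (j = -4 + (9/6)/2 = -4 + (9*(⅙))/2 = -4 + (½)*(3/2) = -4 + ¾ = -13/4 ≈ -3.2500)
q(O) = -41
B(l, Z) = -39*Z²/2 (B(l, Z) = ((6*Z)*(-13/4))*Z = (-39*Z/2)*Z = -39*Z²/2)
4684907 - B(-316, q(12)) = 4684907 - (-39)*(-41)²/2 = 4684907 - (-39)*1681/2 = 4684907 - 1*(-65559/2) = 4684907 + 65559/2 = 9435373/2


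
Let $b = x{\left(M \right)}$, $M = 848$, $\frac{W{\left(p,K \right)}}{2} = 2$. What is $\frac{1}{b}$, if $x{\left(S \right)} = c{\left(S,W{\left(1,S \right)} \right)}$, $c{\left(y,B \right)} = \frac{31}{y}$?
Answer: $\frac{848}{31} \approx 27.355$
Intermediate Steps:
$W{\left(p,K \right)} = 4$ ($W{\left(p,K \right)} = 2 \cdot 2 = 4$)
$x{\left(S \right)} = \frac{31}{S}$
$b = \frac{31}{848} \approx 0.036557$
$\frac{1}{b} = \frac{1}{\frac{31}{848}} = \frac{848}{31}$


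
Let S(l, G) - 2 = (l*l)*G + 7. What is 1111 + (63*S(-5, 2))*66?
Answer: 246433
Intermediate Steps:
S(l, G) = 9 + G*l**2 (S(l, G) = 2 + ((l*l)*G + 7) = 2 + (l**2*G + 7) = 2 + (G*l**2 + 7) = 2 + (7 + G*l**2) = 9 + G*l**2)
1111 + (63*S(-5, 2))*66 = 1111 + (63*(9 + 2*(-5)**2))*66 = 1111 + (63*(9 + 2*25))*66 = 1111 + (63*(9 + 50))*66 = 1111 + (63*59)*66 = 1111 + 3717*66 = 1111 + 245322 = 246433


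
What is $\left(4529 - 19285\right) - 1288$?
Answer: $-16044$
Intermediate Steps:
$\left(4529 - 19285\right) - 1288 = -14756 - 1288 = -16044$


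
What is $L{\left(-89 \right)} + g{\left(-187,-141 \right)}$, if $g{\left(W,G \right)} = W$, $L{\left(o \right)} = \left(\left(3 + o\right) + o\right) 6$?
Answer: $-1237$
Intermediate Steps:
$L{\left(o \right)} = 18 + 12 o$ ($L{\left(o \right)} = \left(3 + 2 o\right) 6 = 18 + 12 o$)
$L{\left(-89 \right)} + g{\left(-187,-141 \right)} = \left(18 + 12 \left(-89\right)\right) - 187 = \left(18 - 1068\right) - 187 = -1050 - 187 = -1237$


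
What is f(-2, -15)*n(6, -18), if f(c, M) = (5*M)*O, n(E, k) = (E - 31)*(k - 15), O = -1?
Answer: 61875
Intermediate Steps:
n(E, k) = (-31 + E)*(-15 + k)
f(c, M) = -5*M (f(c, M) = (5*M)*(-1) = -5*M)
f(-2, -15)*n(6, -18) = (-5*(-15))*(465 - 31*(-18) - 15*6 + 6*(-18)) = 75*(465 + 558 - 90 - 108) = 75*825 = 61875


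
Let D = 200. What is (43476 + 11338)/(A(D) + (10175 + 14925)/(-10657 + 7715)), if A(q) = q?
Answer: 40315697/140825 ≈ 286.28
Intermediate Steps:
(43476 + 11338)/(A(D) + (10175 + 14925)/(-10657 + 7715)) = (43476 + 11338)/(200 + (10175 + 14925)/(-10657 + 7715)) = 54814/(200 + 25100/(-2942)) = 54814/(200 + 25100*(-1/2942)) = 54814/(200 - 12550/1471) = 54814/(281650/1471) = 54814*(1471/281650) = 40315697/140825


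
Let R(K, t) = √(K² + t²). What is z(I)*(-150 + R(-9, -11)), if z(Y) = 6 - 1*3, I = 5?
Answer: -450 + 3*√202 ≈ -407.36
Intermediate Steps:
z(Y) = 3 (z(Y) = 6 - 3 = 3)
z(I)*(-150 + R(-9, -11)) = 3*(-150 + √((-9)² + (-11)²)) = 3*(-150 + √(81 + 121)) = 3*(-150 + √202) = -450 + 3*√202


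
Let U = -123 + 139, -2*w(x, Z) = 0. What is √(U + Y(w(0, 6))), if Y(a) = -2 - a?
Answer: √14 ≈ 3.7417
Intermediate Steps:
w(x, Z) = 0 (w(x, Z) = -½*0 = 0)
U = 16
√(U + Y(w(0, 6))) = √(16 + (-2 - 1*0)) = √(16 + (-2 + 0)) = √(16 - 2) = √14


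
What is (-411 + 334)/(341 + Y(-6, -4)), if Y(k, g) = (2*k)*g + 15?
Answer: -77/404 ≈ -0.19059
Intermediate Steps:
Y(k, g) = 15 + 2*g*k (Y(k, g) = 2*g*k + 15 = 15 + 2*g*k)
(-411 + 334)/(341 + Y(-6, -4)) = (-411 + 334)/(341 + (15 + 2*(-4)*(-6))) = -77/(341 + (15 + 48)) = -77/(341 + 63) = -77/404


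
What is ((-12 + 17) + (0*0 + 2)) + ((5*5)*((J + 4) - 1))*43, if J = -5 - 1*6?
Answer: -8593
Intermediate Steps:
J = -11 (J = -5 - 6 = -11)
((-12 + 17) + (0*0 + 2)) + ((5*5)*((J + 4) - 1))*43 = ((-12 + 17) + (0*0 + 2)) + ((5*5)*((-11 + 4) - 1))*43 = (5 + (0 + 2)) + (25*(-7 - 1))*43 = (5 + 2) + (25*(-8))*43 = 7 - 200*43 = 7 - 8600 = -8593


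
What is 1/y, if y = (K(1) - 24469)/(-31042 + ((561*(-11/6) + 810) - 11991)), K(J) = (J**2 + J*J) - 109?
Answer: 86503/49152 ≈ 1.7599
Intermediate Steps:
K(J) = -109 + 2*J**2 (K(J) = (J**2 + J**2) - 109 = 2*J**2 - 109 = -109 + 2*J**2)
y = 49152/86503 (y = ((-109 + 2*1**2) - 24469)/(-31042 + ((561*(-11/6) + 810) - 11991)) = ((-109 + 2*1) - 24469)/(-31042 + ((561*(-11*1/6) + 810) - 11991)) = ((-109 + 2) - 24469)/(-31042 + ((561*(-11/6) + 810) - 11991)) = (-107 - 24469)/(-31042 + ((-2057/2 + 810) - 11991)) = -24576/(-31042 + (-437/2 - 11991)) = -24576/(-31042 - 24419/2) = -24576/(-86503/2) = -24576*(-2/86503) = 49152/86503 ≈ 0.56821)
1/y = 1/(49152/86503) = 86503/49152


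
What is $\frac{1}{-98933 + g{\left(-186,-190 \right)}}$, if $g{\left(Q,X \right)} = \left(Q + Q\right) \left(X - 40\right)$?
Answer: $- \frac{1}{13373} \approx -7.4778 \cdot 10^{-5}$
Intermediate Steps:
$g{\left(Q,X \right)} = 2 Q \left(-40 + X\right)$
$\frac{1}{-98933 + g{\left(-186,-190 \right)}} = \frac{1}{-98933 + 2 \left(-186\right) \left(-40 - 190\right)} = \frac{1}{-98933 + 2 \left(-186\right) \left(-230\right)} = \frac{1}{-98933 + 85560} = \frac{1}{-13373} = - \frac{1}{13373}$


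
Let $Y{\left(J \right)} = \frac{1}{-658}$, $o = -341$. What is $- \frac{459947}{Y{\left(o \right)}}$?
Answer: $302645126$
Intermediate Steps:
$Y{\left(J \right)} = - \frac{1}{658}$
$- \frac{459947}{Y{\left(o \right)}} = - \frac{459947}{- \frac{1}{658}} = \left(-459947\right) \left(-658\right) = 302645126$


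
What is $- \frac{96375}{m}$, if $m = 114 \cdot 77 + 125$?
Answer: $- \frac{96375}{8903} \approx -10.825$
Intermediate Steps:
$m = 8903$ ($m = 8778 + 125 = 8903$)
$- \frac{96375}{m} = - \frac{96375}{8903}$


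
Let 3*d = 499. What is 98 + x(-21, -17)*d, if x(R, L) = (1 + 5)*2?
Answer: 2094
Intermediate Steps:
d = 499/3 (d = (1/3)*499 = 499/3 ≈ 166.33)
x(R, L) = 12 (x(R, L) = 6*2 = 12)
98 + x(-21, -17)*d = 98 + 12*(499/3) = 98 + 1996 = 2094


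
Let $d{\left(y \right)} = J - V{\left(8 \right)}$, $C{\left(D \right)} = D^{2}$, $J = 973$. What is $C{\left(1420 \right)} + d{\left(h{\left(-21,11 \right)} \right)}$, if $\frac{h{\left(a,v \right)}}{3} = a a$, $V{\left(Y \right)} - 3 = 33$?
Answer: $2017337$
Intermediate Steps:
$V{\left(Y \right)} = 36$ ($V{\left(Y \right)} = 3 + 33 = 36$)
$h{\left(a,v \right)} = 3 a^{2}$ ($h{\left(a,v \right)} = 3 a a = 3 a^{2}$)
$d{\left(y \right)} = 937$ ($d{\left(y \right)} = 973 - 36 = 937$)
$C{\left(1420 \right)} + d{\left(h{\left(-21,11 \right)} \right)} = 1420^{2} + 937 = 2016400 + 937 = 2017337$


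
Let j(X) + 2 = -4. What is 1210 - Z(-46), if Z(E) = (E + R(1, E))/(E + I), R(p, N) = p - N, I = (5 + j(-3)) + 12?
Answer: 42351/35 ≈ 1210.0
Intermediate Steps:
j(X) = -6 (j(X) = -2 - 4 = -6)
I = 11 (I = (5 - 6) + 12 = -1 + 12 = 11)
Z(E) = 1/(11 + E) (Z(E) = (E + (1 - E))/(E + 11) = 1/(11 + E))
1210 - Z(-46) = 1210 - 1/(11 - 46) = 1210 - 1/(-35) = 1210 - 1*(-1/35) = 1210 + 1/35 = 42351/35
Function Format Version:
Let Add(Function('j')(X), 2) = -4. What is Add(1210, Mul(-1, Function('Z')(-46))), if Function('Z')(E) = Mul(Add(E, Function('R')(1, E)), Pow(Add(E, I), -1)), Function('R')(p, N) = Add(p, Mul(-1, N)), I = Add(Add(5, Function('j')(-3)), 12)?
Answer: Rational(42351, 35) ≈ 1210.0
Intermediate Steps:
Function('j')(X) = -6 (Function('j')(X) = Add(-2, -4) = -6)
I = 11 (I = Add(Add(5, -6), 12) = Add(-1, 12) = 11)
Function('Z')(E) = Pow(Add(11, E), -1) (Function('Z')(E) = Mul(Add(E, Add(1, Mul(-1, E))), Pow(Add(E, 11), -1)) = Mul(1, Pow(Add(11, E), -1)) = Pow(Add(11, E), -1))
Add(1210, Mul(-1, Function('Z')(-46))) = Add(1210, Mul(-1, Pow(Add(11, -46), -1))) = Add(1210, Mul(-1, Pow(-35, -1))) = Add(1210, Mul(-1, Rational(-1, 35))) = Add(1210, Rational(1, 35)) = Rational(42351, 35)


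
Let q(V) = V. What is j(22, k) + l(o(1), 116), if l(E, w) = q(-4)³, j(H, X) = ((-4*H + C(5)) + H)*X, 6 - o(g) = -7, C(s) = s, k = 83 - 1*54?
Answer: -1833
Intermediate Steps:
k = 29 (k = 83 - 54 = 29)
o(g) = 13 (o(g) = 6 - 1*(-7) = 6 + 7 = 13)
j(H, X) = X*(5 - 3*H) (j(H, X) = ((-4*H + 5) + H)*X = ((5 - 4*H) + H)*X = (5 - 3*H)*X = X*(5 - 3*H))
l(E, w) = -64 (l(E, w) = (-4)³ = -64)
j(22, k) + l(o(1), 116) = 29*(5 - 3*22) - 64 = 29*(5 - 66) - 64 = 29*(-61) - 64 = -1769 - 64 = -1833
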